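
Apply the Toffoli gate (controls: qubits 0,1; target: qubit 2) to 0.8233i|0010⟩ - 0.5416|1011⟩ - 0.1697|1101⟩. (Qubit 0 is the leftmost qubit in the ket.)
0.8233i|0010⟩ - 0.5416|1011⟩ - 0.1697|1111⟩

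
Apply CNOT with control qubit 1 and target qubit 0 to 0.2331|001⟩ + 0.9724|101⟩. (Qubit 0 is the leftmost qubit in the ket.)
0.2331|001⟩ + 0.9724|101⟩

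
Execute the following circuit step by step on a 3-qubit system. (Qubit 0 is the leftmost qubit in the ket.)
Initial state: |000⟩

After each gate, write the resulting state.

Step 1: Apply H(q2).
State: 1/√2|000⟩ + 1/√2|001⟩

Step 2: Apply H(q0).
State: 1/2|000⟩ + 1/2|001⟩ + 1/2|100⟩ + 1/2|101⟩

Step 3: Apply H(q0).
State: 1/√2|000⟩ + 1/√2|001⟩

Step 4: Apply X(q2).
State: 1/√2|000⟩ + 1/√2|001⟩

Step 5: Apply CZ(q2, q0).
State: 1/√2|000⟩ + 1/√2|001⟩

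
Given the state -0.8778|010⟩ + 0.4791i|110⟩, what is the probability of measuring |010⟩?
0.7705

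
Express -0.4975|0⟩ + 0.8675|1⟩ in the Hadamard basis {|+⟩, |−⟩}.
0.2616|+⟩ - 0.9652|−⟩

With |ψ⟩ = α|0⟩ + β|1⟩, the Hadamard-basis coefficients are ⟨+|ψ⟩ = (α + β)/√2 and ⟨−|ψ⟩ = (α − β)/√2.
Here α = -0.4975, β = 0.8675: (α + β)/√2 = 0.2616, (α − β)/√2 = -0.9652.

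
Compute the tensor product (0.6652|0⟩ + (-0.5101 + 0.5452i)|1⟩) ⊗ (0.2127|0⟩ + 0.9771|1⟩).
0.1415|00⟩ + 0.65|01⟩ + (-0.1085 + 0.116i)|10⟩ + (-0.4984 + 0.5327i)|11⟩

amp(|b₁b₂…⟩) = product of the factor amplitudes for bits b₁, b₂, …; only kets whose every factor amplitude is nonzero survive.
|00⟩: (0.6652)(0.2127) = 0.1415
|01⟩: (0.6652)(0.9771) = 0.65
|10⟩: (-0.5101 + 0.5452i)(0.2127) = (-0.1085 + 0.116i)
|11⟩: (-0.5101 + 0.5452i)(0.9771) = (-0.4984 + 0.5327i)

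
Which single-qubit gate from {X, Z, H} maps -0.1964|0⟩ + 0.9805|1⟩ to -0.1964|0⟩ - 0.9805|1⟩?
Z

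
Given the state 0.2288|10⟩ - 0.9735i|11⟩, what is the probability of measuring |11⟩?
0.9477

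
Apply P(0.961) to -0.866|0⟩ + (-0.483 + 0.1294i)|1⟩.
-0.866|0⟩ + (-0.3827 - 0.3218i)|1⟩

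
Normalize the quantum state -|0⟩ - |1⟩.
-1/√2|0⟩ - 1/√2|1⟩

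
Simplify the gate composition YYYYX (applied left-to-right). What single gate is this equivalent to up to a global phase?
X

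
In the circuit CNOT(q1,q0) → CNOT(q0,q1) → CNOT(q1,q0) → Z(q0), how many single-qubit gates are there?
1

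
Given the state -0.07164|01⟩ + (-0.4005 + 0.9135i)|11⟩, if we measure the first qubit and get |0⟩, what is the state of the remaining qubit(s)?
-|1⟩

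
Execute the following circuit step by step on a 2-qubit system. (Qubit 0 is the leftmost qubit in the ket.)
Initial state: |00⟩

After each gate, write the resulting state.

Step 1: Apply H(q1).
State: 1/√2|00⟩ + 1/√2|01⟩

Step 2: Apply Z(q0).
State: 1/√2|00⟩ + 1/√2|01⟩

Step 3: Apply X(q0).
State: 1/√2|10⟩ + 1/√2|11⟩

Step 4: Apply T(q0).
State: (1/2 + (1/2)i)|10⟩ + (1/2 + (1/2)i)|11⟩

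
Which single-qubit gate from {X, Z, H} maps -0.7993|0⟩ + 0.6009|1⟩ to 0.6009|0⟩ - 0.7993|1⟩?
X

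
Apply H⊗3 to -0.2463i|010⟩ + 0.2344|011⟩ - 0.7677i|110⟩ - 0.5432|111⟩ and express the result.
(-0.1092 - 0.3585i)|000⟩ + (0.1092 - 0.3585i)|001⟩ + (0.1092 + 0.3585i)|010⟩ + (-0.1092 + 0.3585i)|011⟩ + (0.2749 + 0.1843i)|100⟩ + (-0.2749 + 0.1843i)|101⟩ + (-0.2749 - 0.1843i)|110⟩ + (0.2749 - 0.1843i)|111⟩

H⊗3 gives amp(|y⟩) = (1/2√2) Σ_x (−1)^(x·y) amp(|x⟩), where x·y is the number of positions in which both x and y have a 1.
|000⟩: (-0.2463i + 0.2344 - 0.7677i - 0.5432)/(2√2) = (-0.1092 - 0.3585i)
|001⟩: (-0.2463i - 0.2344 - 0.7677i + 0.5432)/(2√2) = (0.1092 - 0.3585i)
|010⟩: (0.2463i - 0.2344 + 0.7677i + 0.5432)/(2√2) = (0.1092 + 0.3585i)
|011⟩: (0.2463i + 0.2344 + 0.7677i - 0.5432)/(2√2) = (-0.1092 + 0.3585i)
|100⟩: (-0.2463i + 0.2344 + 0.7677i + 0.5432)/(2√2) = (0.2749 + 0.1843i)
|101⟩: (-0.2463i - 0.2344 + 0.7677i - 0.5432)/(2√2) = (-0.2749 + 0.1843i)
|110⟩: (0.2463i - 0.2344 - 0.7677i - 0.5432)/(2√2) = (-0.2749 - 0.1843i)
|111⟩: (0.2463i + 0.2344 - 0.7677i + 0.5432)/(2√2) = (0.2749 - 0.1843i)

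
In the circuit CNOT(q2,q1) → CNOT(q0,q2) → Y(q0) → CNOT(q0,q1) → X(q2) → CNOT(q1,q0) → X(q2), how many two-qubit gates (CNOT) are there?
4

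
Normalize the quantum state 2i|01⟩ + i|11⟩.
0.8944i|01⟩ + (1/√5)i|11⟩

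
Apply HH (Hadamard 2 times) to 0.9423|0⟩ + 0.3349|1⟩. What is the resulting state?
0.9423|0⟩ + 0.3349|1⟩

H² = I, so an even number of Hadamards cancels: H^2 = I and the state is unchanged.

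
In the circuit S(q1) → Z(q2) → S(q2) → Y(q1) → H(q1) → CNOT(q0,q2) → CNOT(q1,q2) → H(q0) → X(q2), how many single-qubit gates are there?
7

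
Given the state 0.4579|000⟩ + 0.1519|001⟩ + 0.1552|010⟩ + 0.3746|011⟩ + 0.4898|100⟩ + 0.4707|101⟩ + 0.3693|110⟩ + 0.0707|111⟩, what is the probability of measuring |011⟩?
0.1403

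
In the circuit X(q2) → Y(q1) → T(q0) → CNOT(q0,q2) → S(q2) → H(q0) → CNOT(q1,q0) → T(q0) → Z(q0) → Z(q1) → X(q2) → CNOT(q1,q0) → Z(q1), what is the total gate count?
13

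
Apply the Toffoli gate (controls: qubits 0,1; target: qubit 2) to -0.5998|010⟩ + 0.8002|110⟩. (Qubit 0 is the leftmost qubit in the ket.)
-0.5998|010⟩ + 0.8002|111⟩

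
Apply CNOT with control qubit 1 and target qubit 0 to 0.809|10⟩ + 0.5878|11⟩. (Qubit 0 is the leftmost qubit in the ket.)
0.5878|01⟩ + 0.809|10⟩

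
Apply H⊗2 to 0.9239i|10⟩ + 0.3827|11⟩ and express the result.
(0.1914 + 0.462i)|00⟩ + (-0.1914 + 0.462i)|01⟩ + (-0.1914 - 0.462i)|10⟩ + (0.1914 - 0.462i)|11⟩

H⊗2 gives amp(|y⟩) = (1/2) Σ_x (−1)^(x·y) amp(|x⟩), where x·y is the number of positions in which both x and y have a 1.
|00⟩: (0.9239i + 0.3827)/2 = (0.1914 + 0.462i)
|01⟩: (0.9239i - 0.3827)/2 = (-0.1914 + 0.462i)
|10⟩: (-0.9239i - 0.3827)/2 = (-0.1914 - 0.462i)
|11⟩: (-0.9239i + 0.3827)/2 = (0.1914 - 0.462i)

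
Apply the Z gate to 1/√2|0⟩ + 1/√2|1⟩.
1/√2|0⟩ - 1/√2|1⟩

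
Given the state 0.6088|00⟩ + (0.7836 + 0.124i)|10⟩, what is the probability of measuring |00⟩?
0.3706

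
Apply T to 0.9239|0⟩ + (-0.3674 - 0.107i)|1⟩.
0.9239|0⟩ + (-0.1841 - 0.3355i)|1⟩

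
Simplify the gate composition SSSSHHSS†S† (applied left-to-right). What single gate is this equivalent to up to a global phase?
S†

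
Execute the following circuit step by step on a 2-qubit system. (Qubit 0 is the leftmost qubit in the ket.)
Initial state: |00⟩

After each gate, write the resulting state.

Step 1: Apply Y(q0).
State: i|10⟩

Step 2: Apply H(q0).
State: (1/√2)i|00⟩ - (1/√2)i|10⟩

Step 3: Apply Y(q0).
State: -1/√2|00⟩ - 1/√2|10⟩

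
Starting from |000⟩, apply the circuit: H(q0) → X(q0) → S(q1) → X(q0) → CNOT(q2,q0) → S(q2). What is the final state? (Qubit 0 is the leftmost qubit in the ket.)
1/√2|000⟩ + 1/√2|100⟩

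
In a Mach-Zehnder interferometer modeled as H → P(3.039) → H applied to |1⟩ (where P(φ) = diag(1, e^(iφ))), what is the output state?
(0.9974 - 0.05121i)|0⟩ + (0.002629 + 0.05121i)|1⟩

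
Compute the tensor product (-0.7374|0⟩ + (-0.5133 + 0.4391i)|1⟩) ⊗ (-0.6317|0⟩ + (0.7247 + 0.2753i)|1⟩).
0.4658|00⟩ + (-0.5344 - 0.203i)|01⟩ + (0.3243 - 0.2774i)|10⟩ + (-0.4929 + 0.1769i)|11⟩

amp(|b₁b₂…⟩) = product of the factor amplitudes for bits b₁, b₂, …; only kets whose every factor amplitude is nonzero survive.
|00⟩: (-0.7374)(-0.6317) = 0.4658
|01⟩: (-0.7374)(0.7247 + 0.2753i) = (-0.5344 - 0.203i)
|10⟩: (-0.5133 + 0.4391i)(-0.6317) = (0.3243 - 0.2774i)
|11⟩: (-0.5133 + 0.4391i)(0.7247 + 0.2753i) = (-0.4929 + 0.1769i)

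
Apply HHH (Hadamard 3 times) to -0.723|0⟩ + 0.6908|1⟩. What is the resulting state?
-0.02277|0⟩ - 0.9997|1⟩

H² = I, so H^3 = H: a single Hadamard. With (a, b) = (-0.723, 0.6908), H gives ((a + b)/√2, (a − b)/√2) = (-0.02277, -0.9997).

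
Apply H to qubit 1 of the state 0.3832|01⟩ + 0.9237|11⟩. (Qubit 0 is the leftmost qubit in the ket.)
0.271|00⟩ - 0.271|01⟩ + 0.6532|10⟩ - 0.6532|11⟩

H on qubit 1 mixes each pair of kets that differ only in qubit 1: amplitudes (a, b) of (|…0…⟩, |…1…⟩) become ((a + b)/√2, (a − b)/√2). Kets absent from the input have amplitude 0.
(|00⟩, |01⟩): (a, b) = (0, 0.3832) → (0.271, -0.271)
(|10⟩, |11⟩): (a, b) = (0, 0.9237) → (0.6532, -0.6532)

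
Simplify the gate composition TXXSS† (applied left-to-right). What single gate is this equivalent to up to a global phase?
T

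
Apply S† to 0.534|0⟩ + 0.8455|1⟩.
0.534|0⟩ - 0.8455i|1⟩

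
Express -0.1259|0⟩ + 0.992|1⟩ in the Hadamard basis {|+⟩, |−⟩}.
0.6124|+⟩ - 0.7905|−⟩

With |ψ⟩ = α|0⟩ + β|1⟩, the Hadamard-basis coefficients are ⟨+|ψ⟩ = (α + β)/√2 and ⟨−|ψ⟩ = (α − β)/√2.
Here α = -0.1259, β = 0.992: (α + β)/√2 = 0.6124, (α − β)/√2 = -0.7905.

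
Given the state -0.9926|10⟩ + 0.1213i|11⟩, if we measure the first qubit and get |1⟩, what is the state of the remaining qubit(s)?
-0.9926|0⟩ + 0.1213i|1⟩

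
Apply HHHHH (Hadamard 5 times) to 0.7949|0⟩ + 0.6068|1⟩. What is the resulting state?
0.9912|0⟩ + 0.133|1⟩

H² = I, so H^5 = H: a single Hadamard. With (a, b) = (0.7949, 0.6068), H gives ((a + b)/√2, (a − b)/√2) = (0.9912, 0.133).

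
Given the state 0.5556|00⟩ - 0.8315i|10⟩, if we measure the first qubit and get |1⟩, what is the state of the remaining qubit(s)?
-i|0⟩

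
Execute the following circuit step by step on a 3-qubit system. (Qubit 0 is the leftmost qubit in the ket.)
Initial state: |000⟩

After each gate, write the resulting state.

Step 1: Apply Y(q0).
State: i|100⟩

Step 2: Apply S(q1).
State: i|100⟩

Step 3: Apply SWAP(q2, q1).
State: i|100⟩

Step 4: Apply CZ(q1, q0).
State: i|100⟩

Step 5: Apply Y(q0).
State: |000⟩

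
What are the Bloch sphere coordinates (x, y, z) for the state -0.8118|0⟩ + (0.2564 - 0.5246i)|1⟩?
(-0.4163, 0.8517, 0.3181)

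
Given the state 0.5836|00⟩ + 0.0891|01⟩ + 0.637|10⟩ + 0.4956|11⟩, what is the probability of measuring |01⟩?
0.007939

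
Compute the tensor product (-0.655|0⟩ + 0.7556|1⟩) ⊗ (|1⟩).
-0.655|01⟩ + 0.7556|11⟩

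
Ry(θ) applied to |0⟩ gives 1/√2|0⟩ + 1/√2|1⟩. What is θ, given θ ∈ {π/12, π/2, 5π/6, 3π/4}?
π/2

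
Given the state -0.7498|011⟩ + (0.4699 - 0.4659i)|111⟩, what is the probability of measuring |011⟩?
0.5622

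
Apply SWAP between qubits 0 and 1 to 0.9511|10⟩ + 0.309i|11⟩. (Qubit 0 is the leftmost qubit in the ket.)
0.9511|01⟩ + 0.309i|11⟩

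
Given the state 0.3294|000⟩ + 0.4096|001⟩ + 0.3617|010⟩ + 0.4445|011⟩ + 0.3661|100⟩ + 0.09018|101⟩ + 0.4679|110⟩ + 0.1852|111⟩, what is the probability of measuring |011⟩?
0.1976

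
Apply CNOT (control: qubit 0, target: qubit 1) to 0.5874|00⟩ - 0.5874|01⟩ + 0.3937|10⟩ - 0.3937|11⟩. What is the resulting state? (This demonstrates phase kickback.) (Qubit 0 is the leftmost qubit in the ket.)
0.5874|00⟩ - 0.5874|01⟩ - 0.3937|10⟩ + 0.3937|11⟩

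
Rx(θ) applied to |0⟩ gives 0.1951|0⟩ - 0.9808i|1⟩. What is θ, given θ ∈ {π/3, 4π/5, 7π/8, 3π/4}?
7π/8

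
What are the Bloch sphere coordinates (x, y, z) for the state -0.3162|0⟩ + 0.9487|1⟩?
(-0.6, 0, -0.8)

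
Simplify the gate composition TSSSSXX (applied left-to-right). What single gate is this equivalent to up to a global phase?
T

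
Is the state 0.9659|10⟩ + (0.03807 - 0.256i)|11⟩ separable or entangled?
Separable

Writing the state as a|00⟩ + b|01⟩ + c|10⟩ + d|11⟩, it is a product state iff ad − bc = 0.
Here (a, b, c, d) = (0, 0, 0.9659, (0.03807 - 0.256i)): ad − bc = (0)(0.03807 - 0.256i) − (0)(0.9659) = 0, so the state is separable.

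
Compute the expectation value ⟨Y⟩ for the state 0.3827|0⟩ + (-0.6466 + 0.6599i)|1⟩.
0.5051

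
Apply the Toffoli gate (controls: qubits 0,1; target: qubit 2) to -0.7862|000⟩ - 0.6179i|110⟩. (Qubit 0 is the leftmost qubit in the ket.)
-0.7862|000⟩ - 0.6179i|111⟩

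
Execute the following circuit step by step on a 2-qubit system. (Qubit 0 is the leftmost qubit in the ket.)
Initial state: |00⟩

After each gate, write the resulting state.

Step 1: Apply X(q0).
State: |10⟩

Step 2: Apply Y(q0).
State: -i|00⟩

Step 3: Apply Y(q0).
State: |10⟩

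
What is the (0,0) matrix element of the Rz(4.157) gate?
(-0.4862 - 0.8739i)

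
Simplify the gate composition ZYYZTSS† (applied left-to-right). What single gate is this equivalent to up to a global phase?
T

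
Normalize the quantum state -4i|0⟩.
-i|0⟩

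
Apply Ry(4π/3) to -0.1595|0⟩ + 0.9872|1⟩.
-0.7752|0⟩ - 0.6317|1⟩

Ry(4π/3) = [[cos(θ/2), −sin(θ/2)], [sin(θ/2), cos(θ/2)]]; θ = 4π/3, cos(θ/2) ≈ -0.5, sin(θ/2) ≈ 0.866025.
With a = amp(|0⟩) = -0.1595 and b = amp(|1⟩) = 0.9872:
new amp(|0⟩) = (-0.5)·a + (-0.866025)·b = -0.7752
new amp(|1⟩) = (0.866025)·a + (-0.5)·b = -0.6317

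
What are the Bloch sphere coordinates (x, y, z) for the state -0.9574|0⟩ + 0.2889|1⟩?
(-0.5532, 0, 0.8332)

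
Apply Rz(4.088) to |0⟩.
(-0.4557 - 0.8901i)|0⟩

Rz(4.088) = [[e^(−iθ/2), 0], [0, e^(iθ/2)]] with e^(±iθ/2) = cos(θ/2) ± i·sin(θ/2); θ = 4.088, cos(θ/2) ≈ -0.45574, sin(θ/2) ≈ 0.890113.
With a = amp(|0⟩) = 1 and b = amp(|1⟩) = 0:
new amp(|0⟩) = (-0.45574 - 0.890113i)·a = (-0.4557 - 0.8901i)
new amp(|1⟩) = (-0.45574 + 0.890113i)·b = 0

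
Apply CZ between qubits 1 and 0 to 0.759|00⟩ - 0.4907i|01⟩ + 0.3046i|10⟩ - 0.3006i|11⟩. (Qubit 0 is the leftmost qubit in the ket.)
0.759|00⟩ - 0.4907i|01⟩ + 0.3046i|10⟩ + 0.3006i|11⟩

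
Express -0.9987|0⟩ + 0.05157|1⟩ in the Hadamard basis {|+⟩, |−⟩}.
-0.6697|+⟩ - 0.7427|−⟩

With |ψ⟩ = α|0⟩ + β|1⟩, the Hadamard-basis coefficients are ⟨+|ψ⟩ = (α + β)/√2 and ⟨−|ψ⟩ = (α − β)/√2.
Here α = -0.9987, β = 0.05157: (α + β)/√2 = -0.6697, (α − β)/√2 = -0.7427.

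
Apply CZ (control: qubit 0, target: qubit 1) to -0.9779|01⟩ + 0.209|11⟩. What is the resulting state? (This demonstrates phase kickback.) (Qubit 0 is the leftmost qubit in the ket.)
-0.9779|01⟩ - 0.209|11⟩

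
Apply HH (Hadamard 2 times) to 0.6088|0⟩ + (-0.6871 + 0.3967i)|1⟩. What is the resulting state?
0.6088|0⟩ + (-0.6871 + 0.3967i)|1⟩

H² = I, so an even number of Hadamards cancels: H^2 = I and the state is unchanged.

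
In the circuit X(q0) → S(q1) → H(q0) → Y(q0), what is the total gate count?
4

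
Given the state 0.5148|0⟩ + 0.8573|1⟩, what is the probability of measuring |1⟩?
0.735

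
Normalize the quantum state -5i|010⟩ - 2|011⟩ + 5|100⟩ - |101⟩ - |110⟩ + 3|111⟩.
-0.6202i|010⟩ - 0.2481|011⟩ + 0.6202|100⟩ - 0.124|101⟩ - 0.124|110⟩ + 0.3721|111⟩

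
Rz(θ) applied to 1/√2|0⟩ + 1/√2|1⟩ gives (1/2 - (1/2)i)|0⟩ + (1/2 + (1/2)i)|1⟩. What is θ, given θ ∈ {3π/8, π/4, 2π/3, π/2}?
π/2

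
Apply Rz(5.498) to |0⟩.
(-0.9239 - 0.3826i)|0⟩

Rz(5.498) = [[e^(−iθ/2), 0], [0, e^(iθ/2)]] with e^(±iθ/2) = cos(θ/2) ± i·sin(θ/2); θ = 5.498, cos(θ/2) ≈ -0.92392, sin(θ/2) ≈ 0.382585.
With a = amp(|0⟩) = 1 and b = amp(|1⟩) = 0:
new amp(|0⟩) = (-0.92392 - 0.382585i)·a = (-0.9239 - 0.3826i)
new amp(|1⟩) = (-0.92392 + 0.382585i)·b = 0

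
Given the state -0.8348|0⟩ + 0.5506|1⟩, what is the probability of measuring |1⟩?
0.3032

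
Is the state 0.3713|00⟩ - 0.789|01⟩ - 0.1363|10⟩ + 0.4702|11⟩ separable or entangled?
Entangled

Writing the state as a|00⟩ + b|01⟩ + c|10⟩ + d|11⟩, it is a product state iff ad − bc = 0.
Here (a, b, c, d) = (0.3713, -0.789, -0.1363, 0.4702): ad − bc = (0.3713)(0.4702) − (-0.789)(-0.1363) = 0.06704 ≠ 0, so the state is entangled.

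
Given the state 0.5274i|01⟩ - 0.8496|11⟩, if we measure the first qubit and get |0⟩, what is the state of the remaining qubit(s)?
i|1⟩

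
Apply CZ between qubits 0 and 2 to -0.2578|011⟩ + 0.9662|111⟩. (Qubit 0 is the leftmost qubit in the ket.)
-0.2578|011⟩ - 0.9662|111⟩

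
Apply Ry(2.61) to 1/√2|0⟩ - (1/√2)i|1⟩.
(0.1857 + 0.6823i)|0⟩ + (0.6823 - 0.1857i)|1⟩

Ry(2.61) = [[cos(θ/2), −sin(θ/2)], [sin(θ/2), cos(θ/2)]]; θ = 2.61, cos(θ/2) ≈ 0.262678, sin(θ/2) ≈ 0.964884.
With a = amp(|0⟩) = 1/√2 and b = amp(|1⟩) = -(1/√2)i:
new amp(|0⟩) = (0.262678)·a + (-0.964884)·b = (0.1857 + 0.6823i)
new amp(|1⟩) = (0.964884)·a + (0.262678)·b = (0.6823 - 0.1857i)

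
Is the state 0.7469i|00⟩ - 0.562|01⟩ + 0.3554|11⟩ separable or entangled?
Entangled

Writing the state as a|00⟩ + b|01⟩ + c|10⟩ + d|11⟩, it is a product state iff ad − bc = 0.
Here (a, b, c, d) = (0.7469i, -0.562, 0, 0.3554): ad − bc = (0.7469i)(0.3554) − (-0.562)(0) = 0.2654i ≠ 0, so the state is entangled.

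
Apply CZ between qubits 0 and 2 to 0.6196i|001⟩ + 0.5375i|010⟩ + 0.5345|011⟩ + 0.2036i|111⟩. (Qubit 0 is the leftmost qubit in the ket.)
0.6196i|001⟩ + 0.5375i|010⟩ + 0.5345|011⟩ - 0.2036i|111⟩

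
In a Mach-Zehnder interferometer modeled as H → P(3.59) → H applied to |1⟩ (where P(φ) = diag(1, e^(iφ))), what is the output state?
(0.9506 + 0.2168i)|0⟩ + (0.04943 - 0.2168i)|1⟩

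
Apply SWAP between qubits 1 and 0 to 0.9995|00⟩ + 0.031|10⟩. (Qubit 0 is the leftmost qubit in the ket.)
0.9995|00⟩ + 0.031|01⟩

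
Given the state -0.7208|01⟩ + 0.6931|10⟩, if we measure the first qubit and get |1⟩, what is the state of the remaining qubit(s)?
|0⟩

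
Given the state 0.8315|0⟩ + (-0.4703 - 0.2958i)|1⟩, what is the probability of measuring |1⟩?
0.3087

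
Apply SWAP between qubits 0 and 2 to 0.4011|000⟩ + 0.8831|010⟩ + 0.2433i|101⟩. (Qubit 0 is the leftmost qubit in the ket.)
0.4011|000⟩ + 0.8831|010⟩ + 0.2433i|101⟩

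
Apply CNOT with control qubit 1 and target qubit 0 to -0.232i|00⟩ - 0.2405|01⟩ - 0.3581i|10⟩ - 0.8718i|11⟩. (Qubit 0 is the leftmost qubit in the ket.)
-0.232i|00⟩ - 0.8718i|01⟩ - 0.3581i|10⟩ - 0.2405|11⟩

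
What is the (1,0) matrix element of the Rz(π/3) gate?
0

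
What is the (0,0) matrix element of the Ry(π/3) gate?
0.866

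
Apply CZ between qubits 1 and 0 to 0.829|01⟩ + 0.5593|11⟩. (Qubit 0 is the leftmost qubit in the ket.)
0.829|01⟩ - 0.5593|11⟩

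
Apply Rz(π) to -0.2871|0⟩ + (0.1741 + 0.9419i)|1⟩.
0.2871i|0⟩ + (-0.9419 + 0.1741i)|1⟩

Rz(π) = [[e^(−iθ/2), 0], [0, e^(iθ/2)]] with e^(±iθ/2) = cos(θ/2) ± i·sin(θ/2); θ = π, cos(θ/2) ≈ 0, sin(θ/2) ≈ 1.
With a = amp(|0⟩) = -0.2871 and b = amp(|1⟩) = (0.1741 + 0.9419i):
new amp(|0⟩) = (-i)·a = 0.2871i
new amp(|1⟩) = (i)·b = (-0.9419 + 0.1741i)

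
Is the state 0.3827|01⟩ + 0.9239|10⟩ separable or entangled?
Entangled

Writing the state as a|00⟩ + b|01⟩ + c|10⟩ + d|11⟩, it is a product state iff ad − bc = 0.
Here (a, b, c, d) = (0, 0.3827, 0.9239, 0): ad − bc = (0)(0) − (0.3827)(0.9239) = -0.3536 ≠ 0, so the state is entangled.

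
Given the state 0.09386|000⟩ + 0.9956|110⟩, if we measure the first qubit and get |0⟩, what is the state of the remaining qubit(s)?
|00⟩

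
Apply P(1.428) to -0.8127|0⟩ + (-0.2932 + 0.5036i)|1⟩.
-0.8127|0⟩ + (-0.5402 - 0.2185i)|1⟩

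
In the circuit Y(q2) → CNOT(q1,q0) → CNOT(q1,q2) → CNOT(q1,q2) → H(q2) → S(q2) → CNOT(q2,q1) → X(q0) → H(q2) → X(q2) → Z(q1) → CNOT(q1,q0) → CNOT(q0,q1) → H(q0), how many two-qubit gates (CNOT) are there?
6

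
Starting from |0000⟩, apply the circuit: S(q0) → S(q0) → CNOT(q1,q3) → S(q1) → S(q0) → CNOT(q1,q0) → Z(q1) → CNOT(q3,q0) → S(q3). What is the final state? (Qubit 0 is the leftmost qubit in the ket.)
|0000⟩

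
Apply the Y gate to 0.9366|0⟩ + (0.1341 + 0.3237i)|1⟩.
(0.3237 - 0.1341i)|0⟩ + 0.9366i|1⟩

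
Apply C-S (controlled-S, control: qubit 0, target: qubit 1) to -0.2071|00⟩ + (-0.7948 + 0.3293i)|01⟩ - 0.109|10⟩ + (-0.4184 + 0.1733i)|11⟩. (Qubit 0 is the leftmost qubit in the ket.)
-0.2071|00⟩ + (-0.7948 + 0.3293i)|01⟩ - 0.109|10⟩ + (-0.1733 - 0.4184i)|11⟩

C-S leaves the control-|0⟩ kets |00⟩, |01⟩ unchanged and applies S to qubit 1 on the control-|1⟩ pair (|10⟩, |11⟩).
S = [[1, 0], [0, i]].
With a = amp(|10⟩) = -0.109 and b = amp(|11⟩) = (-0.4184 + 0.1733i):
new amp(|10⟩) = (1)·a = -0.109
new amp(|11⟩) = (i)·b = (-0.1733 - 0.4184i)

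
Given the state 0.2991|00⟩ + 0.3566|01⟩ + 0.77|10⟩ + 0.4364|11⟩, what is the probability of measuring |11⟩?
0.1904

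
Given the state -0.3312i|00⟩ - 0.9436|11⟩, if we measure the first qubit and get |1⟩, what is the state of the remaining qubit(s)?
-|1⟩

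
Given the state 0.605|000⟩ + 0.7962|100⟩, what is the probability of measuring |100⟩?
0.6339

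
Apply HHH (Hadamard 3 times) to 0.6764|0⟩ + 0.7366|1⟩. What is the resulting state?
0.9991|0⟩ - 0.04257|1⟩

H² = I, so H^3 = H: a single Hadamard. With (a, b) = (0.6764, 0.7366), H gives ((a + b)/√2, (a − b)/√2) = (0.9991, -0.04257).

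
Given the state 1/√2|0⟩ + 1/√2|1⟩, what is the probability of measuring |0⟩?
1/2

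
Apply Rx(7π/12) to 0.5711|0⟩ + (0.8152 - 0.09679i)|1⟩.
(0.2709 - 0.6467i)|0⟩ + (0.4963 - 0.512i)|1⟩

Rx(7π/12) = [[cos(θ/2), −i·sin(θ/2)], [−i·sin(θ/2), cos(θ/2)]]; θ = 7π/12, cos(θ/2) ≈ 0.608761, sin(θ/2) ≈ 0.793353.
With a = amp(|0⟩) = 0.5711 and b = amp(|1⟩) = (0.8152 - 0.09679i):
new amp(|0⟩) = (0.608761)·a + (-0.793353i)·b = (0.2709 - 0.6467i)
new amp(|1⟩) = (-0.793353i)·a + (0.608761)·b = (0.4963 - 0.512i)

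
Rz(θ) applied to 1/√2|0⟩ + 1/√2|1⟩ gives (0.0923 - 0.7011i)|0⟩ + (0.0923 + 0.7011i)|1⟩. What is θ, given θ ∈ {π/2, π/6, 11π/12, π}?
11π/12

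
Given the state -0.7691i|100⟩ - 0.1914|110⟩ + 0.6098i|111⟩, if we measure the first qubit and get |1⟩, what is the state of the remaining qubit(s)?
-0.7691i|00⟩ - 0.1914|10⟩ + 0.6098i|11⟩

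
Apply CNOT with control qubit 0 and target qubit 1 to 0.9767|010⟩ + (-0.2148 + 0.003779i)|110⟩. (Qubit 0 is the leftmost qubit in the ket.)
0.9767|010⟩ + (-0.2148 + 0.003779i)|100⟩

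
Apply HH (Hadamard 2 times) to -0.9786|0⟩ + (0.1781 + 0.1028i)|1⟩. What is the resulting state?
-0.9786|0⟩ + (0.1781 + 0.1028i)|1⟩

H² = I, so an even number of Hadamards cancels: H^2 = I and the state is unchanged.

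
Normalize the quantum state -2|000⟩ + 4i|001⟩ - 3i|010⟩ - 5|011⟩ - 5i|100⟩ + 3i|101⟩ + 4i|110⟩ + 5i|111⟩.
-0.1761|000⟩ + 0.3522i|001⟩ - 0.2641i|010⟩ - 0.4402|011⟩ - 0.4402i|100⟩ + 0.2641i|101⟩ + 0.3522i|110⟩ + 0.4402i|111⟩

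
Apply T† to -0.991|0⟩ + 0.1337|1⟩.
-0.991|0⟩ + (0.09454 - 0.09454i)|1⟩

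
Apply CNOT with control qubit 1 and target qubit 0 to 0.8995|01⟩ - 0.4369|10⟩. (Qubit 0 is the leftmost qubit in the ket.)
-0.4369|10⟩ + 0.8995|11⟩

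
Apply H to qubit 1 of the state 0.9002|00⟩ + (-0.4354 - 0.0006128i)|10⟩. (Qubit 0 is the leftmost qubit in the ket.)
0.6365|00⟩ + 0.6365|01⟩ + (-0.3079 - 0.0004333i)|10⟩ + (-0.3079 - 0.0004333i)|11⟩

H on qubit 1 mixes each pair of kets that differ only in qubit 1: amplitudes (a, b) of (|…0…⟩, |…1…⟩) become ((a + b)/√2, (a − b)/√2). Kets absent from the input have amplitude 0.
(|00⟩, |01⟩): (a, b) = (0.9002, 0) → (0.6365, 0.6365)
(|10⟩, |11⟩): (a, b) = ((-0.4354 - 0.0006128i), 0) → ((-0.3079 - 0.0004333i), (-0.3079 - 0.0004333i))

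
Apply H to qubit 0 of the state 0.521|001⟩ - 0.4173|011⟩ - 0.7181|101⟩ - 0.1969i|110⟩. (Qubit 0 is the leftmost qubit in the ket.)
-0.1394|001⟩ - 0.1392i|010⟩ - 0.2951|011⟩ + 0.8762|101⟩ + 0.1392i|110⟩ - 0.2951|111⟩

H on qubit 0 mixes each pair of kets that differ only in qubit 0: amplitudes (a, b) of (|…0…⟩, |…1…⟩) become ((a + b)/√2, (a − b)/√2). Kets absent from the input have amplitude 0.
(|001⟩, |101⟩): (a, b) = (0.521, -0.7181) → (-0.1394, 0.8762)
(|010⟩, |110⟩): (a, b) = (0, -0.1969i) → (-0.1392i, 0.1392i)
(|011⟩, |111⟩): (a, b) = (-0.4173, 0) → (-0.2951, -0.2951)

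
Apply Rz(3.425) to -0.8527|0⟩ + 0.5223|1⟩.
(0.1204 + 0.8442i)|0⟩ + (-0.07376 + 0.5171i)|1⟩

Rz(3.425) = [[e^(−iθ/2), 0], [0, e^(iθ/2)]] with e^(±iθ/2) = cos(θ/2) ± i·sin(θ/2); θ = 3.425, cos(θ/2) ≈ -0.14123, sin(θ/2) ≈ 0.989977.
With a = amp(|0⟩) = -0.8527 and b = amp(|1⟩) = 0.5223:
new amp(|0⟩) = (-0.14123 - 0.989977i)·a = (0.1204 + 0.8442i)
new amp(|1⟩) = (-0.14123 + 0.989977i)·b = (-0.07376 + 0.5171i)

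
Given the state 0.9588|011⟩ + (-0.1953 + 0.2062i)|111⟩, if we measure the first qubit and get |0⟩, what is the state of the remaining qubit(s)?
|11⟩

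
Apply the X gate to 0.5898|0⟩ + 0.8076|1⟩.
0.8076|0⟩ + 0.5898|1⟩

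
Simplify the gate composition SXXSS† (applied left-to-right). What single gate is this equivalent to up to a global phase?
S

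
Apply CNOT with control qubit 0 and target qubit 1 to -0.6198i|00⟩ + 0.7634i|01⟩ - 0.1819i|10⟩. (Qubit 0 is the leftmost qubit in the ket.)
-0.6198i|00⟩ + 0.7634i|01⟩ - 0.1819i|11⟩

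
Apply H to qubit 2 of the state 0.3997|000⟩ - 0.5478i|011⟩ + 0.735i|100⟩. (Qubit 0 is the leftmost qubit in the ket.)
0.2826|000⟩ + 0.2826|001⟩ - 0.3874i|010⟩ + 0.3874i|011⟩ + 0.5197i|100⟩ + 0.5197i|101⟩

H on qubit 2 mixes each pair of kets that differ only in qubit 2: amplitudes (a, b) of (|…0…⟩, |…1…⟩) become ((a + b)/√2, (a − b)/√2). Kets absent from the input have amplitude 0.
(|000⟩, |001⟩): (a, b) = (0.3997, 0) → (0.2826, 0.2826)
(|010⟩, |011⟩): (a, b) = (0, -0.5478i) → (-0.3874i, 0.3874i)
(|100⟩, |101⟩): (a, b) = (0.735i, 0) → (0.5197i, 0.5197i)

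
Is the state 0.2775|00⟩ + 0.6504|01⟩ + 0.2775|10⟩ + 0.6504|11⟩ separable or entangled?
Separable

Writing the state as a|00⟩ + b|01⟩ + c|10⟩ + d|11⟩, it is a product state iff ad − bc = 0.
Here (a, b, c, d) = (0.2775, 0.6504, 0.2775, 0.6504): ad − bc = (0.2775)(0.6504) − (0.6504)(0.2775) = 0, so the state is separable.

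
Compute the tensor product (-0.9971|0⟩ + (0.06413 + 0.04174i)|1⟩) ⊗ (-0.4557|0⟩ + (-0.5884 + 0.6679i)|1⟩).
0.4544|00⟩ + (0.5867 - 0.666i)|01⟩ + (-0.02922 - 0.01902i)|10⟩ + (-0.06561 + 0.01827i)|11⟩

amp(|b₁b₂…⟩) = product of the factor amplitudes for bits b₁, b₂, …; only kets whose every factor amplitude is nonzero survive.
|00⟩: (-0.9971)(-0.4557) = 0.4544
|01⟩: (-0.9971)(-0.5884 + 0.6679i) = (0.5867 - 0.666i)
|10⟩: (0.06413 + 0.04174i)(-0.4557) = (-0.02922 - 0.01902i)
|11⟩: (0.06413 + 0.04174i)(-0.5884 + 0.6679i) = (-0.06561 + 0.01827i)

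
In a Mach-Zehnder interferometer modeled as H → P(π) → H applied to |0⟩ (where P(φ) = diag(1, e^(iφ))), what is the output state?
|1⟩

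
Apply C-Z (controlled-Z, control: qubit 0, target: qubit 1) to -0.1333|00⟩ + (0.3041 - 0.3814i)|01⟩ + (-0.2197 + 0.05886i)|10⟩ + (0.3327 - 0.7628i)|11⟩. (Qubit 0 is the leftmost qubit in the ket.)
-0.1333|00⟩ + (0.3041 - 0.3814i)|01⟩ + (-0.2197 + 0.05886i)|10⟩ + (-0.3327 + 0.7628i)|11⟩

C-Z leaves the control-|0⟩ kets |00⟩, |01⟩ unchanged and applies Z to qubit 1 on the control-|1⟩ pair (|10⟩, |11⟩).
Z = [[1, 0], [0, -1]].
With a = amp(|10⟩) = (-0.2197 + 0.05886i) and b = amp(|11⟩) = (0.3327 - 0.7628i):
new amp(|10⟩) = (1)·a = (-0.2197 + 0.05886i)
new amp(|11⟩) = (-1)·b = (-0.3327 + 0.7628i)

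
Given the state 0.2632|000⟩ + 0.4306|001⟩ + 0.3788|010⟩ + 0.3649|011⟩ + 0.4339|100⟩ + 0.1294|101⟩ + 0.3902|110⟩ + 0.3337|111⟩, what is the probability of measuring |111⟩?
0.1114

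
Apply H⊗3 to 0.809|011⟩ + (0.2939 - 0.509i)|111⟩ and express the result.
(0.3899 - 0.18i)|000⟩ + (-0.3899 + 0.18i)|001⟩ + (-0.3899 + 0.18i)|010⟩ + (0.3899 - 0.18i)|011⟩ + (0.1821 + 0.18i)|100⟩ + (-0.1821 - 0.18i)|101⟩ + (-0.1821 - 0.18i)|110⟩ + (0.1821 + 0.18i)|111⟩

H⊗3 gives amp(|y⟩) = (1/2√2) Σ_x (−1)^(x·y) amp(|x⟩), where x·y is the number of positions in which both x and y have a 1.
|000⟩: (0.809 + (0.2939 - 0.509i))/(2√2) = (0.3899 - 0.18i)
|001⟩: (-0.809 - (0.2939 - 0.509i))/(2√2) = (-0.3899 + 0.18i)
|010⟩: (-0.809 - (0.2939 - 0.509i))/(2√2) = (-0.3899 + 0.18i)
|011⟩: (0.809 + (0.2939 - 0.509i))/(2√2) = (0.3899 - 0.18i)
|100⟩: (0.809 - (0.2939 - 0.509i))/(2√2) = (0.1821 + 0.18i)
|101⟩: (-0.809 + (0.2939 - 0.509i))/(2√2) = (-0.1821 - 0.18i)
|110⟩: (-0.809 + (0.2939 - 0.509i))/(2√2) = (-0.1821 - 0.18i)
|111⟩: (0.809 - (0.2939 - 0.509i))/(2√2) = (0.1821 + 0.18i)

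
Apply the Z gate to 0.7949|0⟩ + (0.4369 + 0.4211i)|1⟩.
0.7949|0⟩ + (-0.4369 - 0.4211i)|1⟩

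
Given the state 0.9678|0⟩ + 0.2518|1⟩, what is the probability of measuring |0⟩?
0.9366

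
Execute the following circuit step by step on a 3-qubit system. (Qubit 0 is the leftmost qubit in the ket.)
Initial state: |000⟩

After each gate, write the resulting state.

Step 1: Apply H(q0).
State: 1/√2|000⟩ + 1/√2|100⟩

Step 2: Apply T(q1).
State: 1/√2|000⟩ + 1/√2|100⟩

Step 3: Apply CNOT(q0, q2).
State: 1/√2|000⟩ + 1/√2|101⟩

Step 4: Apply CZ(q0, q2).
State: 1/√2|000⟩ - 1/√2|101⟩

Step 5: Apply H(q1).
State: 1/2|000⟩ + 1/2|010⟩ - 1/2|101⟩ - 1/2|111⟩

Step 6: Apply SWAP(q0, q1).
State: 1/2|000⟩ - 1/2|011⟩ + 1/2|100⟩ - 1/2|111⟩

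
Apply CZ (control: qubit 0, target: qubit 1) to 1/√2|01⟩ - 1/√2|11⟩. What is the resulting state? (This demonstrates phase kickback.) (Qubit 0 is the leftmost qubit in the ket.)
1/√2|01⟩ + 1/√2|11⟩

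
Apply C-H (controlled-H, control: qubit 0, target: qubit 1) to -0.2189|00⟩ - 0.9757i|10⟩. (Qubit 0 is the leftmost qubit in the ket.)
-0.2189|00⟩ - 0.6899i|10⟩ - 0.6899i|11⟩

C-H leaves the control-|0⟩ kets |00⟩, |01⟩ unchanged and applies H to qubit 1 on the control-|1⟩ pair (|10⟩, |11⟩).
H = [[1/√2, 1/√2], [1/√2, -1/√2]].
With a = amp(|10⟩) = -0.9757i and b = amp(|11⟩) = 0:
new amp(|10⟩) = (1/√2)·a + (1/√2)·b = -0.6899i
new amp(|11⟩) = (1/√2)·a + (-1/√2)·b = -0.6899i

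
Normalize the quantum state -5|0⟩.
-|0⟩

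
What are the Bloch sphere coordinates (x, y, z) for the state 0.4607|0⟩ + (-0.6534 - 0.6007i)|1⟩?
(-0.602, -0.5535, -0.5755)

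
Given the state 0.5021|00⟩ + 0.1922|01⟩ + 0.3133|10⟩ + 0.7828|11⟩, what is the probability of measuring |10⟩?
0.09816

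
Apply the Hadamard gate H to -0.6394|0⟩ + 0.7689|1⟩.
0.09157|0⟩ - 0.9958|1⟩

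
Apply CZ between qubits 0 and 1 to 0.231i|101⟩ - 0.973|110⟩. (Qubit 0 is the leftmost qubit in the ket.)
0.231i|101⟩ + 0.973|110⟩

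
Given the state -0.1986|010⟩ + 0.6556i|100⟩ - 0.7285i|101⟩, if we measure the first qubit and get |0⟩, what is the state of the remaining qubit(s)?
-|10⟩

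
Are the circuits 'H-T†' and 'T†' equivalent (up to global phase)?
No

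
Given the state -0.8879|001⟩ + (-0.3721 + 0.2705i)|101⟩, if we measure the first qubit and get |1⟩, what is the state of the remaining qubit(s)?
(-0.8089 + 0.588i)|01⟩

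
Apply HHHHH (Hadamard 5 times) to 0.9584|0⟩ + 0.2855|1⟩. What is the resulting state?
0.8796|0⟩ + 0.4758|1⟩

H² = I, so H^5 = H: a single Hadamard. With (a, b) = (0.9584, 0.2855), H gives ((a + b)/√2, (a − b)/√2) = (0.8796, 0.4758).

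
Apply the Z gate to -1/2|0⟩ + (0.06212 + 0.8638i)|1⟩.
-1/2|0⟩ + (-0.06212 - 0.8638i)|1⟩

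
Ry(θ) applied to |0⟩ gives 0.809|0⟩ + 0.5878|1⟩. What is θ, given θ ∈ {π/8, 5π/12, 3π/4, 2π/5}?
2π/5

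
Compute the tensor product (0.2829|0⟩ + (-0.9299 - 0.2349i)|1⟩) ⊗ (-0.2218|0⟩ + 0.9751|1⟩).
-0.06275|00⟩ + 0.2759|01⟩ + (0.2063 + 0.0521i)|10⟩ + (-0.9067 - 0.2291i)|11⟩

amp(|b₁b₂…⟩) = product of the factor amplitudes for bits b₁, b₂, …; only kets whose every factor amplitude is nonzero survive.
|00⟩: (0.2829)(-0.2218) = -0.06275
|01⟩: (0.2829)(0.9751) = 0.2759
|10⟩: (-0.9299 - 0.2349i)(-0.2218) = (0.2063 + 0.0521i)
|11⟩: (-0.9299 - 0.2349i)(0.9751) = (-0.9067 - 0.2291i)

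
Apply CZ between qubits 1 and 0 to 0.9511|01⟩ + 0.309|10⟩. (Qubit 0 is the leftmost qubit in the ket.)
0.9511|01⟩ + 0.309|10⟩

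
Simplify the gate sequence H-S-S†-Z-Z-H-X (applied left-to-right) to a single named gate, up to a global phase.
X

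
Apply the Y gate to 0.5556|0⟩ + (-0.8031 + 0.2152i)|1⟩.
(0.2152 + 0.8031i)|0⟩ + 0.5556i|1⟩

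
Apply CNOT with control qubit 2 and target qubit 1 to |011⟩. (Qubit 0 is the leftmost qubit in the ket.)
|001⟩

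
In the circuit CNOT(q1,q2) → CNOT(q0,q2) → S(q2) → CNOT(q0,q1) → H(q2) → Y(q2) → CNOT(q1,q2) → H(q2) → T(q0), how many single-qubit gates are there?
5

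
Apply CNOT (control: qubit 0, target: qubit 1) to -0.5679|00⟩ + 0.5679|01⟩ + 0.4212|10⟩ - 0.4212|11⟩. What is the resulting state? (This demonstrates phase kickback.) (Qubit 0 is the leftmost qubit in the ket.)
-0.5679|00⟩ + 0.5679|01⟩ - 0.4212|10⟩ + 0.4212|11⟩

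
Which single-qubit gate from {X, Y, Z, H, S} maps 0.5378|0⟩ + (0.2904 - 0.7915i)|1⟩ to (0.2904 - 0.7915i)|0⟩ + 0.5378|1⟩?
X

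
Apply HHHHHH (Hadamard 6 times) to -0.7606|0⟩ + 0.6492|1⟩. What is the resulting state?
-0.7606|0⟩ + 0.6492|1⟩

H² = I, so an even number of Hadamards cancels: H^6 = I and the state is unchanged.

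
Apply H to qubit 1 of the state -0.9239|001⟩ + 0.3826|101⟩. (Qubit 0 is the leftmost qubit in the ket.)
-0.6533|001⟩ - 0.6533|011⟩ + 0.2705|101⟩ + 0.2705|111⟩

H on qubit 1 mixes each pair of kets that differ only in qubit 1: amplitudes (a, b) of (|…0…⟩, |…1…⟩) become ((a + b)/√2, (a − b)/√2). Kets absent from the input have amplitude 0.
(|001⟩, |011⟩): (a, b) = (-0.9239, 0) → (-0.6533, -0.6533)
(|101⟩, |111⟩): (a, b) = (0.3826, 0) → (0.2705, 0.2705)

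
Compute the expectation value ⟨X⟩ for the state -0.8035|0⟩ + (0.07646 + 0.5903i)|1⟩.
-0.1229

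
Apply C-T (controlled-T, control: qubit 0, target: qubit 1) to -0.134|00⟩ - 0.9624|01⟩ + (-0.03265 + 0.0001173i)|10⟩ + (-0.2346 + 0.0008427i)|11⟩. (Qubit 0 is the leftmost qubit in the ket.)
-0.134|00⟩ - 0.9624|01⟩ + (-0.03265 + 0.0001173i)|10⟩ + (-0.1665 - 0.1653i)|11⟩

C-T leaves the control-|0⟩ kets |00⟩, |01⟩ unchanged and applies T to qubit 1 on the control-|1⟩ pair (|10⟩, |11⟩).
T = [[1, 0], [0, (1/√2 + (1/√2)i)]].
With a = amp(|10⟩) = (-0.03265 + 0.0001173i) and b = amp(|11⟩) = (-0.2346 + 0.0008427i):
new amp(|10⟩) = (1)·a = (-0.03265 + 0.0001173i)
new amp(|11⟩) = (1/√2 + (1/√2)i)·b = (-0.1665 - 0.1653i)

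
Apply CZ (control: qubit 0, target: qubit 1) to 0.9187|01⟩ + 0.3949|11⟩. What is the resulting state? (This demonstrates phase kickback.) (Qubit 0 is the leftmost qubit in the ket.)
0.9187|01⟩ - 0.3949|11⟩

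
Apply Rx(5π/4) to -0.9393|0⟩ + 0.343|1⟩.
(0.3595 - 0.3169i)|0⟩ + (-0.1313 + 0.8678i)|1⟩

Rx(5π/4) = [[cos(θ/2), −i·sin(θ/2)], [−i·sin(θ/2), cos(θ/2)]]; θ = 5π/4, cos(θ/2) ≈ -0.382683, sin(θ/2) ≈ 0.92388.
With a = amp(|0⟩) = -0.9393 and b = amp(|1⟩) = 0.343:
new amp(|0⟩) = (-0.382683)·a + (-0.92388i)·b = (0.3595 - 0.3169i)
new amp(|1⟩) = (-0.92388i)·a + (-0.382683)·b = (-0.1313 + 0.8678i)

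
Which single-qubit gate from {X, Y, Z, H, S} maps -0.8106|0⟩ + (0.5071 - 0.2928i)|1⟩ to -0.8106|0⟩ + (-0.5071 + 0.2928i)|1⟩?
Z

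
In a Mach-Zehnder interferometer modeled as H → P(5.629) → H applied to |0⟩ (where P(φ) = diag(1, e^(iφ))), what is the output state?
(0.8968 - 0.3043i)|0⟩ + (0.1032 + 0.3043i)|1⟩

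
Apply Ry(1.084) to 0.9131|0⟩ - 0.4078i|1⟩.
(0.7822 + 0.2104i)|0⟩ + (0.471 - 0.3494i)|1⟩

Ry(1.084) = [[cos(θ/2), −sin(θ/2)], [sin(θ/2), cos(θ/2)]]; θ = 1.084, cos(θ/2) ≈ 0.856679, sin(θ/2) ≈ 0.51585.
With a = amp(|0⟩) = 0.9131 and b = amp(|1⟩) = -0.4078i:
new amp(|0⟩) = (0.856679)·a + (-0.51585)·b = (0.7822 + 0.2104i)
new amp(|1⟩) = (0.51585)·a + (0.856679)·b = (0.471 - 0.3494i)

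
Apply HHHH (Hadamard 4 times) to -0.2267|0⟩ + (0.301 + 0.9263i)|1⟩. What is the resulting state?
-0.2267|0⟩ + (0.301 + 0.9263i)|1⟩

H² = I, so an even number of Hadamards cancels: H^4 = I and the state is unchanged.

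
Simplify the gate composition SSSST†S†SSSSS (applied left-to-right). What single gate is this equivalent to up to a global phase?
T†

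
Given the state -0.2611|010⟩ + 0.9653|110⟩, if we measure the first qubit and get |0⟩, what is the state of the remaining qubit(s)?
-|10⟩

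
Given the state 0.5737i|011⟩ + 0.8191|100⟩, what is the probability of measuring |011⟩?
0.3291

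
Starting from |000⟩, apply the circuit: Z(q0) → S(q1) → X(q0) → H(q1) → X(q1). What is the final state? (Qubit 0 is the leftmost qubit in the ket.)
1/√2|100⟩ + 1/√2|110⟩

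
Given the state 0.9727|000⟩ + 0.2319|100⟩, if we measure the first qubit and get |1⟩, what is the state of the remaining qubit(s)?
|00⟩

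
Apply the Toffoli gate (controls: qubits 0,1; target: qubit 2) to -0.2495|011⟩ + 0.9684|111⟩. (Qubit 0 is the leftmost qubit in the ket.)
-0.2495|011⟩ + 0.9684|110⟩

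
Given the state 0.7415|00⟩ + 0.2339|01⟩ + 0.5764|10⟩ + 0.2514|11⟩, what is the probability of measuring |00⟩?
0.5498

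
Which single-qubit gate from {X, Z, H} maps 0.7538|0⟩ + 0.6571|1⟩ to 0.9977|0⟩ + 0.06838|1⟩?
H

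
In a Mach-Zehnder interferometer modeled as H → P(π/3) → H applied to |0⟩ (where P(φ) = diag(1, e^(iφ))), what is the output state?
(0.75 + 0.433i)|0⟩ + (0.25 - 0.433i)|1⟩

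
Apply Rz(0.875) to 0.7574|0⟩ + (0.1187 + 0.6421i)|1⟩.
(0.6861 - 0.3209i)|0⟩ + (-0.1645 + 0.6319i)|1⟩

Rz(0.875) = [[e^(−iθ/2), 0], [0, e^(iθ/2)]] with e^(±iθ/2) = cos(θ/2) ± i·sin(θ/2); θ = 0.875, cos(θ/2) ≈ 0.905814, sin(θ/2) ≈ 0.423676.
With a = amp(|0⟩) = 0.7574 and b = amp(|1⟩) = (0.1187 + 0.6421i):
new amp(|0⟩) = (0.905814 - 0.423676i)·a = (0.6861 - 0.3209i)
new amp(|1⟩) = (0.905814 + 0.423676i)·b = (-0.1645 + 0.6319i)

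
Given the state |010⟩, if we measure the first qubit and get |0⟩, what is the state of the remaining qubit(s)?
|10⟩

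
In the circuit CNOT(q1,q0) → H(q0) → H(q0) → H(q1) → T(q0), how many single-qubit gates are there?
4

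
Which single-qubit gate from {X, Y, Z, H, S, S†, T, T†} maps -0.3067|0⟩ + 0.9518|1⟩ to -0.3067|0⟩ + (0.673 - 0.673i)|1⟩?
T†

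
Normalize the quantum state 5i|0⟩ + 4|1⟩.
0.7809i|0⟩ + 0.6247|1⟩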